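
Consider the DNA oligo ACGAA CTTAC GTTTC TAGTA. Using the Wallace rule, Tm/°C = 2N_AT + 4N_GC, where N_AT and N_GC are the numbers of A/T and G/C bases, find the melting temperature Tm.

54°C

Counting bases: A=6, C=4, G=3, T=7
So N_AT = 13 and N_GC = 7.
Tm = 2(13) + 4(7) = 26 + 28 = 54°C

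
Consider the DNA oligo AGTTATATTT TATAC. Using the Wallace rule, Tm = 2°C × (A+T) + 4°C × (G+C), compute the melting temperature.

34°C

Scanning the sequence gives T=8, G=1, C=1, A=5.
So N_AT = 13 and N_GC = 2.
Tm = 2(13) + 4(2) = 26 + 8 = 34°C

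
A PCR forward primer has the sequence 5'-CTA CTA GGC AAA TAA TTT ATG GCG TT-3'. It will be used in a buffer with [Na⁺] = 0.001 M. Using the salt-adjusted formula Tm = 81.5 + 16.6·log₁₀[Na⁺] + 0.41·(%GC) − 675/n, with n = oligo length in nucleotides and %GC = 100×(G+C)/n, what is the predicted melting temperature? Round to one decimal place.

Length n = 26. G=5, T=9, C=4, A=8
G+C = 9, so %GC = 9/26 × 100 = 34.615%
Salt term: 16.6 × (-3) = -49.8
GC term: 0.41 × 34.615 = 14.192; length term: −675/26 = −25.962
Tm = 81.5 + (-49.8) + 14.192 − 25.962 = 19.93 → 19.9°C

19.9°C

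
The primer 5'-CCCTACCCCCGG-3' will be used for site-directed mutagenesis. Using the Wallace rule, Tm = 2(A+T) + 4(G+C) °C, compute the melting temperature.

44°C

G=2, C=8, T=1, A=1
AT pairs contribute 2, GC pairs contribute 10.
Tm = 4·10 + 2·2 = 40 + 4 = 44°C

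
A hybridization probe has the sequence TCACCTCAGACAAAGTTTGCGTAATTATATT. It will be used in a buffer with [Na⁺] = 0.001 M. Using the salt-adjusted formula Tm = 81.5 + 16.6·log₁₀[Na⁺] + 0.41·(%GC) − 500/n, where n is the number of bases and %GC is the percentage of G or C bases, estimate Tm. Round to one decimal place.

28.8°C

Length n = 31. Counting bases: C=6, T=11, G=4, A=10
G+C = 10, so %GC = 10/31 × 100 = 32.258%
Salt term: 16.6 × (-3) = -49.8
GC term: 0.41 × 32.258 = 13.226; length term: −500/31 = −16.129
Tm = 81.5 + (-49.8) + 13.226 − 16.129 = 28.797 → 28.8°C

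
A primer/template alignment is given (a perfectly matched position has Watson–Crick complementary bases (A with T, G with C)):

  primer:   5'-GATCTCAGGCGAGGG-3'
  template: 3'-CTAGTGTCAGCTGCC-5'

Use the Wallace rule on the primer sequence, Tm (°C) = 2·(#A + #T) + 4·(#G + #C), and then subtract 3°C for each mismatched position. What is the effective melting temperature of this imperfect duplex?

Primer base counts: A=3, T=2, G=7, C=3 → A+T=5, G+C=10
Perfect-match Tm = 2(5) + 4(10) = 10 + 40 = 50°C
Mismatches (positions where the bases are not complementary): 3 (at positions 5, 9, 13)
Effective Tm = 50 − 3×3 = 50 − 9 = 41°C

41°C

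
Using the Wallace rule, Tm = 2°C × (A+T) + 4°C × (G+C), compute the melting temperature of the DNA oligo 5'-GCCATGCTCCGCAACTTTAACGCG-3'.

76°C

Counting bases: A=5, T=5, C=9, G=5
AT pairs contribute 10, GC pairs contribute 14.
Tm = 2(10) + 4(14) = 20 + 56 = 76°C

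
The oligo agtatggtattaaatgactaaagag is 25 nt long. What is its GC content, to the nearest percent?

28%

Base counts: G=6, A=11, T=7, C=1
G+C = 6 + 1 = 7 out of 25 bases
%GC = 7/25 × 100 = 28% ≈ 28%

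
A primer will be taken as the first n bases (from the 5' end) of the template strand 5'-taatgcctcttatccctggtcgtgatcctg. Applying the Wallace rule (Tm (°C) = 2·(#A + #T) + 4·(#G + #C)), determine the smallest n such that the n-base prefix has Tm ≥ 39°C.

n = 15

First 14 bases: TAATGCCTCTTATC → Tm = 38°C (< 39°C)
First 15 bases: TAATGCCTCTTATCC → Tm = 42°C (≥ 39°C)
Each additional base adds 2°C (A/T) or 4°C (G/C), so Tm is non-decreasing in n; n = 15 is the first length to reach 39°C.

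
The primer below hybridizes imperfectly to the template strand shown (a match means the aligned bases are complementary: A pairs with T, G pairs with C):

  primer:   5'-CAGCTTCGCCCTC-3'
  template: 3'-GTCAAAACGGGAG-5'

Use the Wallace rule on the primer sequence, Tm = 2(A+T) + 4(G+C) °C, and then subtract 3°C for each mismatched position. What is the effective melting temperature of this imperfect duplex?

38°C

Primer base counts: A=1, T=3, G=2, C=7 → A+T=4, G+C=9
Perfect-match Tm = 2(4) + 4(9) = 8 + 36 = 44°C
Mismatches (positions where the bases are not complementary): 2 (at positions 4, 7)
Effective Tm = 44 − 2×3 = 44 − 6 = 38°C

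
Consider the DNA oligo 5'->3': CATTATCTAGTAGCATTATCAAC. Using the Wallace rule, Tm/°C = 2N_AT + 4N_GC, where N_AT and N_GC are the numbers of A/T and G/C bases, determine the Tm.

Scanning the sequence gives G=2, A=8, T=8, C=5.
So N_AT = 16 and N_GC = 7.
Tm = 4·7 + 2·16 = 28 + 32 = 60°C

60°C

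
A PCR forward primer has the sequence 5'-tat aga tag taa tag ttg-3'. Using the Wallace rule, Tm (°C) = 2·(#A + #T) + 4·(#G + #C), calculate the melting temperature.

44°C

Counting bases: T=7, A=7, C=0, G=4
So N_AT = 14 and N_GC = 4.
Tm = 4·4 + 2·14 = 16 + 28 = 44°C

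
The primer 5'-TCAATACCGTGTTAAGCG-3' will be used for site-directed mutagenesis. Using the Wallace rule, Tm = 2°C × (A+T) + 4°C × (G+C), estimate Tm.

Base counts: A=5, C=4, G=4, T=5
So N_AT = 10 and N_GC = 8.
Tm = 2(10) + 4(8) = 20 + 32 = 52°C

52°C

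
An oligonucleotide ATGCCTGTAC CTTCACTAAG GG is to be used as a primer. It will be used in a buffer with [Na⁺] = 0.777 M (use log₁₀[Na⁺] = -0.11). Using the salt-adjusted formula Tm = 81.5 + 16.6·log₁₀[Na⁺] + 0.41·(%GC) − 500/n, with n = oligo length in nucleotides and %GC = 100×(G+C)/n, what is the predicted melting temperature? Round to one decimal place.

77.4°C

Length n = 22. Scanning the sequence gives C=6, T=6, G=5, A=5.
G+C = 11, so %GC = 11/22 × 100 = 50%
Salt term: 16.6 × (-0.11) = -1.826
GC term: 0.41 × 50 = 20.5; length term: −500/22 = −22.727
Tm = 81.5 + (-1.826) + 20.5 − 22.727 = 77.447 → 77.4°C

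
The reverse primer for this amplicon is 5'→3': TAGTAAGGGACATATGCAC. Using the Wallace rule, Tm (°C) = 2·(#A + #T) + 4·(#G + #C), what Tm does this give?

Base counts: A=7, C=3, G=5, T=4
A+T = 11, G+C = 8
Tm = 2×11 + 4×8 = 54°C

54°C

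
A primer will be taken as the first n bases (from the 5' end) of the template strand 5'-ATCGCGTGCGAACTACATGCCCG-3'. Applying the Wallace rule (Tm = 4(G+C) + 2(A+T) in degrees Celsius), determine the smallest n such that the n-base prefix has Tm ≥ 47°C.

First 15 bases: ATCGCGTGCGAACTA → Tm = 46°C (< 47°C)
First 16 bases: ATCGCGTGCGAACTAC → Tm = 50°C (≥ 47°C)
Since every base adds ≥2°C, Tm only increases with n, so the threshold is first crossed at n = 16.

n = 16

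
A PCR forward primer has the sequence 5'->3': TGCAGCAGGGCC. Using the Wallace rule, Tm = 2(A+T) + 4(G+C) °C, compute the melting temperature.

42°C

C=4, T=1, G=5, A=2
A+T = 3, G+C = 9
Tm = 2×3 + 4×9 = 42°C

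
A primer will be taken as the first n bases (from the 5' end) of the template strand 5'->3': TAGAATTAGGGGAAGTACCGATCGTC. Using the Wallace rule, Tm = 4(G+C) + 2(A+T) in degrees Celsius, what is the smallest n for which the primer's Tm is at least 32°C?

n = 12

First 11 bases: TAGAATTAGGG → Tm = 30°C (< 32°C)
First 12 bases: TAGAATTAGGGG → Tm = 34°C (≥ 32°C)
Since every base adds ≥2°C, Tm only increases with n, so the threshold is first crossed at n = 12.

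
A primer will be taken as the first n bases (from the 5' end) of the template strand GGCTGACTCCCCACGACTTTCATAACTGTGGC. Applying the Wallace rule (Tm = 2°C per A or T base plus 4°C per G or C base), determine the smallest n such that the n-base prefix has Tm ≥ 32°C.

n = 10

First 9 bases: GGCTGACTC → Tm = 30°C (< 32°C)
First 10 bases: GGCTGACTCC → Tm = 34°C (≥ 32°C)
Each additional base adds 2°C (A/T) or 4°C (G/C), so Tm is non-decreasing in n; n = 10 is the first length to reach 32°C.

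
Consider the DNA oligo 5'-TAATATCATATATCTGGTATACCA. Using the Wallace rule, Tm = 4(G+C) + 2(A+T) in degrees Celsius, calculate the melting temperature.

Base counts: T=9, C=4, G=2, A=9
So N_AT = 18 and N_GC = 6.
Tm = 2×18 + 4×6 = 60°C

60°C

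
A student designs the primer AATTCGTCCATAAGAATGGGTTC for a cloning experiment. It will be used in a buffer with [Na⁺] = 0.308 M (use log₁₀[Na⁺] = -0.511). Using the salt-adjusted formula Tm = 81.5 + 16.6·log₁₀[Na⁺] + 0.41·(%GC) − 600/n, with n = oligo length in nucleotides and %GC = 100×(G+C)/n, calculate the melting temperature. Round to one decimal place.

Length n = 23. Scanning the sequence gives C=4, A=7, T=7, G=5.
G+C = 9, so %GC = 9/23 × 100 = 39.13%
Salt term: 16.6 × (-0.511) = -8.483
GC term: 0.41 × 39.13 = 16.043; length term: −600/23 = −26.087
Tm = 81.5 + (-8.483) + 16.043 − 26.087 = 62.973 → 63.0°C

63.0°C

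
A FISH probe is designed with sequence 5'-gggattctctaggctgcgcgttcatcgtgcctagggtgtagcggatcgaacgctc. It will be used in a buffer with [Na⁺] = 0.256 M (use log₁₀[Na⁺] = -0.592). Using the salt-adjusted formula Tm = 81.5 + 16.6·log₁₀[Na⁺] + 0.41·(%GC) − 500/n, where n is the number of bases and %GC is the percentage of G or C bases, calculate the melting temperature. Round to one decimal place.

Length n = 55. Scanning the sequence gives T=14, C=14, A=8, G=19.
G+C = 33, so %GC = 33/55 × 100 = 60%
Salt term: 16.6 × (-0.592) = -9.827
GC term: 0.41 × 60 = 24.6; length term: −500/55 = −9.091
Tm = 81.5 + (-9.827) + 24.6 − 9.091 = 87.182 → 87.2°C

87.2°C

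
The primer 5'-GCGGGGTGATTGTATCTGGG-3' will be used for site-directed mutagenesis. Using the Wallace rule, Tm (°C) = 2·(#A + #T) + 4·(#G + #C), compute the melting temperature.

G=10, A=2, T=6, C=2
AT pairs contribute 8, GC pairs contribute 12.
Tm = 4·12 + 2·8 = 48 + 16 = 64°C

64°C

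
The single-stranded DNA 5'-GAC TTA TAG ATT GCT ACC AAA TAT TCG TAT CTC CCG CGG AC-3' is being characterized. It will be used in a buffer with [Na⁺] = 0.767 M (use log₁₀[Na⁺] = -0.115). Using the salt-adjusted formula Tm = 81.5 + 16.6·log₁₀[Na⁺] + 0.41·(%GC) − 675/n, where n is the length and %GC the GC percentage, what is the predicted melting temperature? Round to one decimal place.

81.1°C

Length n = 41. Counting bases: T=12, A=11, G=7, C=11
G+C = 18, so %GC = 18/41 × 100 = 43.902%
Salt term: 16.6 × (-0.115) = -1.909
GC term: 0.41 × 43.902 = 18; length term: −675/41 = −16.463
Tm = 81.5 + (-1.909) + 18 − 16.463 = 81.128 → 81.1°C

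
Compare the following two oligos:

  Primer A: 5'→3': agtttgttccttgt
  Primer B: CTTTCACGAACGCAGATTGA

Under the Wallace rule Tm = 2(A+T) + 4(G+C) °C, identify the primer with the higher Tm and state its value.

Primer A: A+T=9, G+C=5 → Tm = 2(9)+4(5) = 38°C
Primer B: A+T=11, G+C=9 → Tm = 2(11)+4(9) = 58°C
38°C vs 58°C → primer B is higher.

Primer B, 58°C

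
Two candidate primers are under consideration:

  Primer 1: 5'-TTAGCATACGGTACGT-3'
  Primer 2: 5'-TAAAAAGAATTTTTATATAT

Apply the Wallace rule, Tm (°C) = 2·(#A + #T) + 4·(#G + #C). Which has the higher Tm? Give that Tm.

Primer 1, 46°C

Primer 1: A+T=9, G+C=7 → Tm = 2(9)+4(7) = 46°C
Primer 2: A+T=19, G+C=1 → Tm = 2(19)+4(1) = 42°C
46°C vs 42°C → primer 1 is higher.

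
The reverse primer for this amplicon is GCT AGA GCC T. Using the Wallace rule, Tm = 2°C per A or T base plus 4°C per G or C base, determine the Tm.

32°C

Counting bases: A=2, C=3, T=2, G=3
AT pairs contribute 4, GC pairs contribute 6.
Tm = 2×4 + 4×6 = 32°C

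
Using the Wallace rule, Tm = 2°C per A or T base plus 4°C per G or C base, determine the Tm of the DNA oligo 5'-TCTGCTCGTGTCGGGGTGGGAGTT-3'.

Scanning the sequence gives A=1, C=4, G=11, T=8.
A+T = 9, G+C = 15
Tm = 4·15 + 2·9 = 60 + 18 = 78°C

78°C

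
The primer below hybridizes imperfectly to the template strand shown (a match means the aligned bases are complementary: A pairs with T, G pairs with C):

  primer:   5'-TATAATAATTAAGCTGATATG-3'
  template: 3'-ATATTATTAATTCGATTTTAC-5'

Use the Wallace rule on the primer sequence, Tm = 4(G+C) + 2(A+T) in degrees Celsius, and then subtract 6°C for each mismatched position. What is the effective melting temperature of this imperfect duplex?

38°C

Primer base counts: A=9, T=8, G=3, C=1 → A+T=17, G+C=4
Perfect-match Tm = 2(17) + 4(4) = 34 + 16 = 50°C
Mismatches (positions where the bases are not complementary): 2 (at positions 16, 18)
Effective Tm = 50 − 2×6 = 50 − 12 = 38°C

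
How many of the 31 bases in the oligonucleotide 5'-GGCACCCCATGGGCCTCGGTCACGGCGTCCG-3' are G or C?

24

Counting bases: G=11, C=13, T=4, A=3
G+C = 11 + 13 = 24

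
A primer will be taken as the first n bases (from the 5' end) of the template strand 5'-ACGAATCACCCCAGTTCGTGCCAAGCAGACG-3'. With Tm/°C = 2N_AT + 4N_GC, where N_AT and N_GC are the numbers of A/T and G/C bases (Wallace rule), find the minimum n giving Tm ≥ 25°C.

n = 9

First 8 bases: ACGAATCA → Tm = 22°C (< 25°C)
First 9 bases: ACGAATCAC → Tm = 26°C (≥ 25°C)
Each additional base adds 2°C (A/T) or 4°C (G/C), so Tm is non-decreasing in n; n = 9 is the first length to reach 25°C.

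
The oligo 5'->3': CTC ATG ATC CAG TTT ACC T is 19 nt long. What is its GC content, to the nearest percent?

Scanning the sequence gives A=4, C=6, G=2, T=7.
G+C = 2 + 6 = 8 out of 19 bases
%GC = 8/19 × 100 = 42.11% ≈ 42%

42%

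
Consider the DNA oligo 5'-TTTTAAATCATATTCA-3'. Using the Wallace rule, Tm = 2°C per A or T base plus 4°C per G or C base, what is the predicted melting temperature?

Scanning the sequence gives T=8, C=2, A=6, G=0.
AT pairs contribute 14, GC pairs contribute 2.
Tm = 2(14) + 4(2) = 28 + 8 = 36°C

36°C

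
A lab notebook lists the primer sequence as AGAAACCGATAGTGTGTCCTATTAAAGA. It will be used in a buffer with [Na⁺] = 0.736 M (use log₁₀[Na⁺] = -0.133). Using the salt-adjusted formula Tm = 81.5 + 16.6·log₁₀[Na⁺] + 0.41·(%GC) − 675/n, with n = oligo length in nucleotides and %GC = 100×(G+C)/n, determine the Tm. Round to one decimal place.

Length n = 28. T=7, C=4, A=11, G=6
G+C = 10, so %GC = 10/28 × 100 = 35.714%
Salt term: 16.6 × (-0.133) = -2.208
GC term: 0.41 × 35.714 = 14.643; length term: −675/28 = −24.107
Tm = 81.5 + (-2.208) + 14.643 − 24.107 = 69.828 → 69.8°C

69.8°C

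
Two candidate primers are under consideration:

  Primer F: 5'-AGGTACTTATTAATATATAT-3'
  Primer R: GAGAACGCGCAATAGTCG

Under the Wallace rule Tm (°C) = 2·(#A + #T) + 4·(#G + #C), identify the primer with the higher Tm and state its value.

Primer F: A+T=17, G+C=3 → Tm = 2(17)+4(3) = 46°C
Primer R: A+T=8, G+C=10 → Tm = 2(8)+4(10) = 56°C
46°C vs 56°C → primer R is higher.

Primer R, 56°C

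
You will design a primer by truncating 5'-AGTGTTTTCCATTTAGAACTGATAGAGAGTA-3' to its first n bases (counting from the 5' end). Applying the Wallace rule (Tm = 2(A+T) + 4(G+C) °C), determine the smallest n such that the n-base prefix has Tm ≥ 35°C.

n = 14

First 13 bases: AGTGTTTTCCATT → Tm = 34°C (< 35°C)
First 14 bases: AGTGTTTTCCATTT → Tm = 36°C (≥ 35°C)
Since every base adds ≥2°C, Tm only increases with n, so the threshold is first crossed at n = 14.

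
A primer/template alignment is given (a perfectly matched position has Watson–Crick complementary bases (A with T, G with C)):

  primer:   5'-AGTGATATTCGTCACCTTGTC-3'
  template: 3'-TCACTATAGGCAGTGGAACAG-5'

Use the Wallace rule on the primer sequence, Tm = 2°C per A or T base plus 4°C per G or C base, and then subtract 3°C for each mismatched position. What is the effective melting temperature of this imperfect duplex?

Primer base counts: A=4, T=8, G=4, C=5 → A+T=12, G+C=9
Perfect-match Tm = 2(12) + 4(9) = 24 + 36 = 60°C
Mismatches (positions where the bases are not complementary): 1 (at position 9)
Effective Tm = 60 − 1×3 = 60 − 3 = 57°C

57°C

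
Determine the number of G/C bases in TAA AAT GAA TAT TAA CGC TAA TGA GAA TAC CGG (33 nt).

10

A=15, T=8, G=6, C=4
Total G or C: 6 + 4 = 10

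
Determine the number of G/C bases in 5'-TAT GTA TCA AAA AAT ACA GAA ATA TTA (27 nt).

A=15, G=2, T=8, C=2
Total G or C: 2 + 2 = 4

4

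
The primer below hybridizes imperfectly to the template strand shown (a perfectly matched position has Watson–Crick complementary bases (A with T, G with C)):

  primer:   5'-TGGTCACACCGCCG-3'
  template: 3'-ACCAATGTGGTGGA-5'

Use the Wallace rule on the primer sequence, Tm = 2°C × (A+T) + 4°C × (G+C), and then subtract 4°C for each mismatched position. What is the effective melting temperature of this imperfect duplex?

36°C

Primer base counts: A=2, T=2, G=4, C=6 → A+T=4, G+C=10
Perfect-match Tm = 2(4) + 4(10) = 8 + 40 = 48°C
Mismatches (positions where the bases are not complementary): 3 (at positions 5, 11, 14)
Effective Tm = 48 − 3×4 = 48 − 12 = 36°C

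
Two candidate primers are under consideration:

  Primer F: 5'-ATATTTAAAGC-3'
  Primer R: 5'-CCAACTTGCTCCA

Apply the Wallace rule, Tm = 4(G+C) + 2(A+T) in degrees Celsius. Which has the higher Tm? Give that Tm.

Primer R, 40°C

Primer F: A+T=9, G+C=2 → Tm = 2(9)+4(2) = 26°C
Primer R: A+T=6, G+C=7 → Tm = 2(6)+4(7) = 40°C
26°C vs 40°C → primer R is higher.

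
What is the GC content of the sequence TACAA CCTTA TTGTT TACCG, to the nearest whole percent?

35%

Counting bases: G=2, T=8, C=5, A=5
G+C = 2 + 5 = 7 out of 20 bases
%GC = 7/20 × 100 = 35% ≈ 35%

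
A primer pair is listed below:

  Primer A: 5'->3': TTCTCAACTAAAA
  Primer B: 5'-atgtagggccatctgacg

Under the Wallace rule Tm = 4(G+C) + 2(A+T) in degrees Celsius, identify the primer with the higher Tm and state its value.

Primer B, 56°C

Primer A: A+T=10, G+C=3 → Tm = 2(10)+4(3) = 32°C
Primer B: A+T=8, G+C=10 → Tm = 2(8)+4(10) = 56°C
32°C vs 56°C → primer B is higher.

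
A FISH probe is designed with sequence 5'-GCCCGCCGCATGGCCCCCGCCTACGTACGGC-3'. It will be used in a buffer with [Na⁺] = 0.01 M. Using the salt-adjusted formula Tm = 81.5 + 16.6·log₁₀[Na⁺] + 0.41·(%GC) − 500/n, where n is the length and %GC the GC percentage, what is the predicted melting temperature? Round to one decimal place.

Length n = 31. Scanning the sequence gives A=3, C=16, G=9, T=3.
G+C = 25, so %GC = 25/31 × 100 = 80.645%
Salt term: 16.6 × (-2) = -33.2
GC term: 0.41 × 80.645 = 33.064; length term: −500/31 = −16.129
Tm = 81.5 + (-33.2) + 33.064 − 16.129 = 65.235 → 65.2°C

65.2°C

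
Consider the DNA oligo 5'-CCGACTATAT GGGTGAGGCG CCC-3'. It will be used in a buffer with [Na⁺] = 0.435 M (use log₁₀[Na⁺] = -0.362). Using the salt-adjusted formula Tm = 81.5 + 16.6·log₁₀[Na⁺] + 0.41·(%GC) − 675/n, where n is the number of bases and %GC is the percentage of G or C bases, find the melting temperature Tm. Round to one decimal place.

72.9°C

Length n = 23. G=8, T=4, C=7, A=4
G+C = 15, so %GC = 15/23 × 100 = 65.217%
Salt term: 16.6 × (-0.362) = -6.009
GC term: 0.41 × 65.217 = 26.739; length term: −675/23 = −29.348
Tm = 81.5 + (-6.009) + 26.739 − 29.348 = 72.882 → 72.9°C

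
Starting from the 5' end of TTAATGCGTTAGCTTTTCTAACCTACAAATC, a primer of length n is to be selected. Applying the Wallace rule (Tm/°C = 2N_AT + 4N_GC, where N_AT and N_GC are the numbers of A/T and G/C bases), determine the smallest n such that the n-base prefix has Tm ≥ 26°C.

First 9 bases: TTAATGCGT → Tm = 24°C (< 26°C)
First 10 bases: TTAATGCGTT → Tm = 26°C (≥ 26°C)
Since every base adds ≥2°C, Tm only increases with n, so the threshold is first crossed at n = 10.

n = 10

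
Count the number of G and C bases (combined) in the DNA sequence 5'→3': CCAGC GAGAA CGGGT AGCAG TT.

A=6, G=8, T=3, C=5
G+C = 8 + 5 = 13

13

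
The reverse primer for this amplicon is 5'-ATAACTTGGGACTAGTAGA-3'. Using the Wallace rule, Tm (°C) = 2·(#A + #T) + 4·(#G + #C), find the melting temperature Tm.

C=2, G=5, T=5, A=7
A+T = 12, G+C = 7
Tm = 4·7 + 2·12 = 28 + 24 = 52°C

52°C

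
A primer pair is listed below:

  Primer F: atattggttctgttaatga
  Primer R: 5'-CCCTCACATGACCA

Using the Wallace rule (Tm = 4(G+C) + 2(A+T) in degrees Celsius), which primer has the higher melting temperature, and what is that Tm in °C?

Primer F, 48°C

Primer F: A+T=14, G+C=5 → Tm = 2(14)+4(5) = 48°C
Primer R: A+T=6, G+C=8 → Tm = 2(6)+4(8) = 44°C
48°C vs 44°C → primer F is higher.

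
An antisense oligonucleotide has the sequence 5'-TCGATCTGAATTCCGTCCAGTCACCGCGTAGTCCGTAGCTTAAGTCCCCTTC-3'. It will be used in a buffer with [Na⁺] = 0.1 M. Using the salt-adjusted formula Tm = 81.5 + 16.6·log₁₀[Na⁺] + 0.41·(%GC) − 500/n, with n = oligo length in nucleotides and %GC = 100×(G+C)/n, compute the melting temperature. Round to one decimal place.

Length n = 52. Base counts: C=18, A=9, G=10, T=15
G+C = 28, so %GC = 28/52 × 100 = 53.846%
Salt term: 16.6 × (-1) = -16.6
GC term: 0.41 × 53.846 = 22.077; length term: −500/52 = −9.615
Tm = 81.5 + (-16.6) + 22.077 − 9.615 = 77.362 → 77.4°C

77.4°C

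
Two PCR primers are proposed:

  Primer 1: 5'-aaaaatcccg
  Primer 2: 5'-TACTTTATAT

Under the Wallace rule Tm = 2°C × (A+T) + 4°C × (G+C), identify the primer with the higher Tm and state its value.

Primer 1: A+T=6, G+C=4 → Tm = 2(6)+4(4) = 28°C
Primer 2: A+T=9, G+C=1 → Tm = 2(9)+4(1) = 22°C
28°C vs 22°C → primer 1 is higher.

Primer 1, 28°C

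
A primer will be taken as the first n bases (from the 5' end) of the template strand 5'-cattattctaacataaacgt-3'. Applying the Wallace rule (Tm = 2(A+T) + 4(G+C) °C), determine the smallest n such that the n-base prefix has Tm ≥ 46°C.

n = 19

First 18 bases: CATTATTCTAACATAAAC → Tm = 44°C (< 46°C)
First 19 bases: CATTATTCTAACATAAACG → Tm = 48°C (≥ 46°C)
Each additional base adds 2°C (A/T) or 4°C (G/C), so Tm is non-decreasing in n; n = 19 is the first length to reach 46°C.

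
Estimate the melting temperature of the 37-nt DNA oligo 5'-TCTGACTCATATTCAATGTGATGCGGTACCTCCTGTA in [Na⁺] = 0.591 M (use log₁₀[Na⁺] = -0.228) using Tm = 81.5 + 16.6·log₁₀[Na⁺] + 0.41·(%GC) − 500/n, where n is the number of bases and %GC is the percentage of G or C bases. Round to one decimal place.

Length n = 37. Scanning the sequence gives A=8, G=7, T=13, C=9.
G+C = 16, so %GC = 16/37 × 100 = 43.243%
Salt term: 16.6 × (-0.228) = -3.785
GC term: 0.41 × 43.243 = 17.73; length term: −500/37 = −13.514
Tm = 81.5 + (-3.785) + 17.73 − 13.514 = 81.931 → 81.9°C

81.9°C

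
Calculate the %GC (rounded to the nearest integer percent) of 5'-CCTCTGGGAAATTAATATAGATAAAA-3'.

27%

Base counts: A=12, C=3, T=7, G=4
G+C = 4 + 3 = 7 out of 26 bases
%GC = 7/26 × 100 = 26.92% ≈ 27%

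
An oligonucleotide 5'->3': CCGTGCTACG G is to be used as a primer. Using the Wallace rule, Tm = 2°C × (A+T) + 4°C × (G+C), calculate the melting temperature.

Counting bases: A=1, T=2, C=4, G=4
AT pairs contribute 3, GC pairs contribute 8.
Tm = 2×3 + 4×8 = 38°C

38°C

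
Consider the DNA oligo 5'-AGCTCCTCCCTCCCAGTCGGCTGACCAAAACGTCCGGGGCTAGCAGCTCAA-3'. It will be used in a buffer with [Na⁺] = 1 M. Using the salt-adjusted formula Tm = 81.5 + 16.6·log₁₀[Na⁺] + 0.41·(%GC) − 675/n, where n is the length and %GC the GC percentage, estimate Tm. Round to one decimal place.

94.0°C

Length n = 51. Base counts: C=20, T=8, A=11, G=12
G+C = 32, so %GC = 32/51 × 100 = 62.745%
Salt term: 16.6 × (0) = 0
GC term: 0.41 × 62.745 = 25.725; length term: −675/51 = −13.235
Tm = 81.5 + (0) + 25.725 − 13.235 = 93.99 → 94.0°C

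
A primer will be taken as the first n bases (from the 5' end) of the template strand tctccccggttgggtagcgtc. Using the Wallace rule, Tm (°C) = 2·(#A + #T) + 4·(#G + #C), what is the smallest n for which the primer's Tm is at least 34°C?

n = 10

First 9 bases: TCTCCCCGG → Tm = 32°C (< 34°C)
First 10 bases: TCTCCCCGGT → Tm = 34°C (≥ 34°C)
Since every base adds ≥2°C, Tm only increases with n, so the threshold is first crossed at n = 10.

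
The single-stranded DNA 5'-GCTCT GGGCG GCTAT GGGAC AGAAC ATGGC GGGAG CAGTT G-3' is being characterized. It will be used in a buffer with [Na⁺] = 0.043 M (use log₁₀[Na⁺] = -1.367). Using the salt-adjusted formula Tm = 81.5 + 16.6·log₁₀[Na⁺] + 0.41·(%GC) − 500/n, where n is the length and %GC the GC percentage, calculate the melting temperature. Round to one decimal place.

Length n = 41. Scanning the sequence gives C=8, G=18, A=8, T=7.
G+C = 26, so %GC = 26/41 × 100 = 63.415%
Salt term: 16.6 × (-1.367) = -22.692
GC term: 0.41 × 63.415 = 26; length term: −500/41 = −12.195
Tm = 81.5 + (-22.692) + 26 − 12.195 = 72.613 → 72.6°C

72.6°C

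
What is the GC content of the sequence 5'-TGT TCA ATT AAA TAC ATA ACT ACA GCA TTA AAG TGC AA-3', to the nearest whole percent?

26%

C=6, A=17, T=11, G=4
G+C = 4 + 6 = 10 out of 38 bases
%GC = 10/38 × 100 = 26.32% ≈ 26%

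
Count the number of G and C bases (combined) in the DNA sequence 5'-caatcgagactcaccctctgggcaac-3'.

15

T=4, A=7, C=10, G=5
Total G or C: 5 + 10 = 15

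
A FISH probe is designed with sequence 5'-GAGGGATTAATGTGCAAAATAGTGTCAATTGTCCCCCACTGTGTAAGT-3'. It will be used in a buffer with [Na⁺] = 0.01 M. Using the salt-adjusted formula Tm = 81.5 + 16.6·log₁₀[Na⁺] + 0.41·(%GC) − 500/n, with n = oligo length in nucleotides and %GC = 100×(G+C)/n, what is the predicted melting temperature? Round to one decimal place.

Length n = 48. Scanning the sequence gives C=8, A=14, G=12, T=14.
G+C = 20, so %GC = 20/48 × 100 = 41.667%
Salt term: 16.6 × (-2) = -33.2
GC term: 0.41 × 41.667 = 17.083; length term: −500/48 = −10.417
Tm = 81.5 + (-33.2) + 17.083 − 10.417 = 54.966 → 55.0°C

55.0°C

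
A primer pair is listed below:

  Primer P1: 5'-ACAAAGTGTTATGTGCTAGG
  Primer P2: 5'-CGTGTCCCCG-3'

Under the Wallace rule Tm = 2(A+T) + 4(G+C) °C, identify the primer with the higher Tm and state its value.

Primer P1, 56°C

Primer P1: A+T=12, G+C=8 → Tm = 2(12)+4(8) = 56°C
Primer P2: A+T=2, G+C=8 → Tm = 2(2)+4(8) = 36°C
56°C vs 36°C → primer P1 is higher.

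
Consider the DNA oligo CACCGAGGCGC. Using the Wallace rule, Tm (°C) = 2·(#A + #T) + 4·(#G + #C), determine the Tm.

T=0, A=2, G=4, C=5
AT pairs contribute 2, GC pairs contribute 9.
Tm = 2(2) + 4(9) = 4 + 36 = 40°C

40°C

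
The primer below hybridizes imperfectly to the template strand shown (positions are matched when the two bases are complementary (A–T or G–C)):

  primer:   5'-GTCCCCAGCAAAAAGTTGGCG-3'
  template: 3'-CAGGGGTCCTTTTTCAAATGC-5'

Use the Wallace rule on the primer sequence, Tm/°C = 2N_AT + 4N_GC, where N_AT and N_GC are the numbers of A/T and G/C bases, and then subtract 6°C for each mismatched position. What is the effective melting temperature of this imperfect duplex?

48°C

Primer base counts: A=6, T=3, G=6, C=6 → A+T=9, G+C=12
Perfect-match Tm = 2(9) + 4(12) = 18 + 48 = 66°C
Mismatches (positions where the bases are not complementary): 3 (at positions 9, 18, 19)
Effective Tm = 66 − 3×6 = 66 − 18 = 48°C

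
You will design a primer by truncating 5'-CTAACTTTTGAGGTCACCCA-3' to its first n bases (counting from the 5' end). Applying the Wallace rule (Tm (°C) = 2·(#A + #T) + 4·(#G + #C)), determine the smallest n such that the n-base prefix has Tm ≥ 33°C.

n = 13

First 12 bases: CTAACTTTTGAG → Tm = 32°C (< 33°C)
First 13 bases: CTAACTTTTGAGG → Tm = 36°C (≥ 33°C)
Since every base adds ≥2°C, Tm only increases with n, so the threshold is first crossed at n = 13.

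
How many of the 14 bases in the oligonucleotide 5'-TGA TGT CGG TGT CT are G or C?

7

C=2, G=5, T=6, A=1
G+C = 5 + 2 = 7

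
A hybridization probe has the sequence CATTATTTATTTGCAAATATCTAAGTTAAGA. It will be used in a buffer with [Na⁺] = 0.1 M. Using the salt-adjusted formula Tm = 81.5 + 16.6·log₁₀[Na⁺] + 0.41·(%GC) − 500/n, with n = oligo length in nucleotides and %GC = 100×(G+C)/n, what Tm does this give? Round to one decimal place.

56.7°C

Length n = 31. T=13, C=3, G=3, A=12
G+C = 6, so %GC = 6/31 × 100 = 19.355%
Salt term: 16.6 × (-1) = -16.6
GC term: 0.41 × 19.355 = 7.936; length term: −500/31 = −16.129
Tm = 81.5 + (-16.6) + 7.936 − 16.129 = 56.707 → 56.7°C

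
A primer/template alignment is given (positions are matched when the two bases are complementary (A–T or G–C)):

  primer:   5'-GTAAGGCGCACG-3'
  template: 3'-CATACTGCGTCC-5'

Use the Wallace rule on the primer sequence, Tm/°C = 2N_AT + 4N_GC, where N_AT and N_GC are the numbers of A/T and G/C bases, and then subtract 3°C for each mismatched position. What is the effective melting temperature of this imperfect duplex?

31°C

Primer base counts: A=3, T=1, G=5, C=3 → A+T=4, G+C=8
Perfect-match Tm = 2(4) + 4(8) = 8 + 32 = 40°C
Mismatches (positions where the bases are not complementary): 3 (at positions 4, 6, 11)
Effective Tm = 40 − 3×3 = 40 − 9 = 31°C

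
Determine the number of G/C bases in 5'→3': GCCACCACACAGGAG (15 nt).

Scanning the sequence gives A=5, G=4, T=0, C=6.
Total G or C: 4 + 6 = 10

10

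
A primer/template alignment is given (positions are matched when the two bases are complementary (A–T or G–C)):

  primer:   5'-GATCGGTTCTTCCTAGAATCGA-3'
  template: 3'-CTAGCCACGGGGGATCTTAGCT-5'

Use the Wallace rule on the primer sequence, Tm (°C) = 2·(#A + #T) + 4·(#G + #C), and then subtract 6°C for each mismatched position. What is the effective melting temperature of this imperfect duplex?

46°C

Primer base counts: A=5, T=7, G=5, C=5 → A+T=12, G+C=10
Perfect-match Tm = 2(12) + 4(10) = 24 + 40 = 64°C
Mismatches (positions where the bases are not complementary): 3 (at positions 8, 10, 11)
Effective Tm = 64 − 3×6 = 64 − 18 = 46°C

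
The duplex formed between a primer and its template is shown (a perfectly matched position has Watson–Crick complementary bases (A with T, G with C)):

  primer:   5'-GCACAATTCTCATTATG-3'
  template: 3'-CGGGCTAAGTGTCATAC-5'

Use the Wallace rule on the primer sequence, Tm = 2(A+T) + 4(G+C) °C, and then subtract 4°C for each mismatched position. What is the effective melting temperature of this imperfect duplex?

Primer base counts: A=5, T=6, G=2, C=4 → A+T=11, G+C=6
Perfect-match Tm = 2(11) + 4(6) = 22 + 24 = 46°C
Mismatches (positions where the bases are not complementary): 4 (at positions 3, 5, 10, 13)
Effective Tm = 46 − 4×4 = 46 − 16 = 30°C

30°C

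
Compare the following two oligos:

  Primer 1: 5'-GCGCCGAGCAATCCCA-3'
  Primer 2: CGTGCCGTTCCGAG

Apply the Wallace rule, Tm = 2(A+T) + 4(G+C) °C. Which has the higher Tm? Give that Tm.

Primer 1, 54°C

Primer 1: A+T=5, G+C=11 → Tm = 2(5)+4(11) = 54°C
Primer 2: A+T=4, G+C=10 → Tm = 2(4)+4(10) = 48°C
54°C vs 48°C → primer 1 is higher.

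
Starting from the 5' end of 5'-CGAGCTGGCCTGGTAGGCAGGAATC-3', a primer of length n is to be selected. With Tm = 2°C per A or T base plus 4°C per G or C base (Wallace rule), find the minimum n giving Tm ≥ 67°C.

n = 20

First 19 bases: CGAGCTGGCCTGGTAGGCA → Tm = 64°C (< 67°C)
First 20 bases: CGAGCTGGCCTGGTAGGCAG → Tm = 68°C (≥ 67°C)
Each additional base adds 2°C (A/T) or 4°C (G/C), so Tm is non-decreasing in n; n = 20 is the first length to reach 67°C.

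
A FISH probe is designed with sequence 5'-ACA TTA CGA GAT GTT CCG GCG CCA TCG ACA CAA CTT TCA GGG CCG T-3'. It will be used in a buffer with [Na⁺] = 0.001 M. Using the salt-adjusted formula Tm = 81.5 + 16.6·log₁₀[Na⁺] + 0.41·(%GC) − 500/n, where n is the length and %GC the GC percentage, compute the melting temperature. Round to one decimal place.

Length n = 46. Counting bases: A=11, G=11, C=14, T=10
G+C = 25, so %GC = 25/46 × 100 = 54.348%
Salt term: 16.6 × (-3) = -49.8
GC term: 0.41 × 54.348 = 22.283; length term: −500/46 = −10.87
Tm = 81.5 + (-49.8) + 22.283 − 10.87 = 43.113 → 43.1°C

43.1°C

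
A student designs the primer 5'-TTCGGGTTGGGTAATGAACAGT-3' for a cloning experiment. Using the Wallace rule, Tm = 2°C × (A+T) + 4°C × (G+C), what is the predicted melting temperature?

64°C

Counting bases: A=5, G=8, T=7, C=2
AT pairs contribute 12, GC pairs contribute 10.
Tm = 2(12) + 4(10) = 24 + 40 = 64°C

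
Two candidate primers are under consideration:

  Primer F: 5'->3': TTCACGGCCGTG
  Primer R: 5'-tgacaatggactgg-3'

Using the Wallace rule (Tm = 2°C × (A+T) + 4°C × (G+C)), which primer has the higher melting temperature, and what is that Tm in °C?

Primer R, 42°C

Primer F: A+T=4, G+C=8 → Tm = 2(4)+4(8) = 40°C
Primer R: A+T=7, G+C=7 → Tm = 2(7)+4(7) = 42°C
40°C vs 42°C → primer R is higher.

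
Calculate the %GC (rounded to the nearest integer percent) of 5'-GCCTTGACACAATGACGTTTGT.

45%

Base counts: C=5, A=5, T=7, G=5
G+C = 5 + 5 = 10 out of 22 bases
%GC = 10/22 × 100 = 45.45% ≈ 45%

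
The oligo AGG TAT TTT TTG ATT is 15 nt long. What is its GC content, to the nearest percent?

20%

Base counts: C=0, G=3, A=3, T=9
G+C = 3 + 0 = 3 out of 15 bases
%GC = 3/15 × 100 = 20% ≈ 20%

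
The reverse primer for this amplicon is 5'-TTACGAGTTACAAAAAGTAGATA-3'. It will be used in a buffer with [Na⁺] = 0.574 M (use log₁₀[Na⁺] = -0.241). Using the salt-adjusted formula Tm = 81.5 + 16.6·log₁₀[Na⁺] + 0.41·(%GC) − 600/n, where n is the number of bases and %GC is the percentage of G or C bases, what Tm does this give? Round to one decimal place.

62.1°C

Length n = 23. Base counts: C=2, A=11, T=6, G=4
G+C = 6, so %GC = 6/23 × 100 = 26.087%
Salt term: 16.6 × (-0.241) = -4.001
GC term: 0.41 × 26.087 = 10.696; length term: −600/23 = −26.087
Tm = 81.5 + (-4.001) + 10.696 − 26.087 = 62.108 → 62.1°C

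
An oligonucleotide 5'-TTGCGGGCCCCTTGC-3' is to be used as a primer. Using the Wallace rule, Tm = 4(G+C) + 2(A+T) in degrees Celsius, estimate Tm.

52°C

Counting bases: C=6, T=4, G=5, A=0
So N_AT = 4 and N_GC = 11.
Tm = 2×4 + 4×11 = 52°C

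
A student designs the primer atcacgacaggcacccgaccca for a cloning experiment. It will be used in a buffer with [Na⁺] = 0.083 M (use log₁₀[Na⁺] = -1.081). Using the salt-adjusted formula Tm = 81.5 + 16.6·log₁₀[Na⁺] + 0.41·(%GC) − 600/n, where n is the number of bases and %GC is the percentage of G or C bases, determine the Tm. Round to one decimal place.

Length n = 22. Base counts: C=10, A=7, G=4, T=1
G+C = 14, so %GC = 14/22 × 100 = 63.636%
Salt term: 16.6 × (-1.081) = -17.945
GC term: 0.41 × 63.636 = 26.091; length term: −600/22 = −27.273
Tm = 81.5 + (-17.945) + 26.091 − 27.273 = 62.373 → 62.4°C

62.4°C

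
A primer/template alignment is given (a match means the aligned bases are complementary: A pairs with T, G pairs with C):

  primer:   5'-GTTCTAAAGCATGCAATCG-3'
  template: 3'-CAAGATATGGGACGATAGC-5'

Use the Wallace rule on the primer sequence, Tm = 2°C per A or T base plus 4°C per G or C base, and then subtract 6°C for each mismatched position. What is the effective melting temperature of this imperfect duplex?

Primer base counts: A=6, T=5, G=4, C=4 → A+T=11, G+C=8
Perfect-match Tm = 2(11) + 4(8) = 22 + 32 = 54°C
Mismatches (positions where the bases are not complementary): 4 (at positions 7, 9, 11, 15)
Effective Tm = 54 − 4×6 = 54 − 24 = 30°C

30°C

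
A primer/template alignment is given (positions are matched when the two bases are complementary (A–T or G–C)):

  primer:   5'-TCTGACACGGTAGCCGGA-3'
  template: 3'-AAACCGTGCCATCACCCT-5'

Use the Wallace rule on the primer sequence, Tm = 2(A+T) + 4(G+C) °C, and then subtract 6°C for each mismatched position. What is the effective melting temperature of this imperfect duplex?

Primer base counts: A=4, T=3, G=6, C=5 → A+T=7, G+C=11
Perfect-match Tm = 2(7) + 4(11) = 14 + 44 = 58°C
Mismatches (positions where the bases are not complementary): 4 (at positions 2, 5, 14, 15)
Effective Tm = 58 − 4×6 = 58 − 24 = 34°C

34°C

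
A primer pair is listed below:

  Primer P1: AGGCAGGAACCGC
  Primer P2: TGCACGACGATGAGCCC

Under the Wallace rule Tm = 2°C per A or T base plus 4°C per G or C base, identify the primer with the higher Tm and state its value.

Primer P1: A+T=4, G+C=9 → Tm = 2(4)+4(9) = 44°C
Primer P2: A+T=6, G+C=11 → Tm = 2(6)+4(11) = 56°C
44°C vs 56°C → primer P2 is higher.

Primer P2, 56°C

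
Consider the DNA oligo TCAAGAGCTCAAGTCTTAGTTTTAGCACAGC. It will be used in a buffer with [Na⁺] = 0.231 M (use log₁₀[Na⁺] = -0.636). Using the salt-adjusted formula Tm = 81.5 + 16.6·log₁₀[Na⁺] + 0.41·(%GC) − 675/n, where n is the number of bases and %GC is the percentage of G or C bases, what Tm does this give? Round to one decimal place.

Length n = 31. Counting bases: G=6, C=7, A=9, T=9
G+C = 13, so %GC = 13/31 × 100 = 41.935%
Salt term: 16.6 × (-0.636) = -10.558
GC term: 0.41 × 41.935 = 17.193; length term: −675/31 = −21.774
Tm = 81.5 + (-10.558) + 17.193 − 21.774 = 66.361 → 66.4°C

66.4°C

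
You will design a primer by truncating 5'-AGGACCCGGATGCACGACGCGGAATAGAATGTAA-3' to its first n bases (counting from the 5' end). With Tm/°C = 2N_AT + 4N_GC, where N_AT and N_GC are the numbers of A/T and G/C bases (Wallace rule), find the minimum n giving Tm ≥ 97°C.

First 30 bases: AGGACCCGGATGCACGACGCGGAATAGAAT → Tm = 94°C (< 97°C)
First 31 bases: AGGACCCGGATGCACGACGCGGAATAGAATG → Tm = 98°C (≥ 97°C)
Each additional base adds 2°C (A/T) or 4°C (G/C), so Tm is non-decreasing in n; n = 31 is the first length to reach 97°C.

n = 31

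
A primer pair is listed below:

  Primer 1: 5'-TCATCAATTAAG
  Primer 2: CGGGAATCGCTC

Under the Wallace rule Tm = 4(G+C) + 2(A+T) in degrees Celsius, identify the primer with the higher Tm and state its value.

Primer 2, 40°C

Primer 1: A+T=9, G+C=3 → Tm = 2(9)+4(3) = 30°C
Primer 2: A+T=4, G+C=8 → Tm = 2(4)+4(8) = 40°C
30°C vs 40°C → primer 2 is higher.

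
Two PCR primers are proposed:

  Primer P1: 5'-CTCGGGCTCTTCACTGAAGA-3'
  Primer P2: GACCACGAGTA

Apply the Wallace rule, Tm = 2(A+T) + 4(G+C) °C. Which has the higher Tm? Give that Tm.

Primer P1, 62°C

Primer P1: A+T=9, G+C=11 → Tm = 2(9)+4(11) = 62°C
Primer P2: A+T=5, G+C=6 → Tm = 2(5)+4(6) = 34°C
62°C vs 34°C → primer P1 is higher.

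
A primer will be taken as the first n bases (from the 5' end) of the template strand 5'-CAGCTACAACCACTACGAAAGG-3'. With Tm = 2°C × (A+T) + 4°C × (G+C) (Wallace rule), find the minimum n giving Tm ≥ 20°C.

First 6 bases: CAGCTA → Tm = 18°C (< 20°C)
First 7 bases: CAGCTAC → Tm = 22°C (≥ 20°C)
Each additional base adds 2°C (A/T) or 4°C (G/C), so Tm is non-decreasing in n; n = 7 is the first length to reach 20°C.

n = 7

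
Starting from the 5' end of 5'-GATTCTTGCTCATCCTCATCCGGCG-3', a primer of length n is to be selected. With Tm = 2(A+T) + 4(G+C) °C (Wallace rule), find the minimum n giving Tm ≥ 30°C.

First 10 bases: GATTCTTGCT → Tm = 28°C (< 30°C)
First 11 bases: GATTCTTGCTC → Tm = 32°C (≥ 30°C)
Each additional base adds 2°C (A/T) or 4°C (G/C), so Tm is non-decreasing in n; n = 11 is the first length to reach 30°C.

n = 11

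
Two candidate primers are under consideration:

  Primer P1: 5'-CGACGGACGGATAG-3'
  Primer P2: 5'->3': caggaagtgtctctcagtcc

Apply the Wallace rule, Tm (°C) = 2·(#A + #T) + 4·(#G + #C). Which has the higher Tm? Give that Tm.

Primer P1: A+T=5, G+C=9 → Tm = 2(5)+4(9) = 46°C
Primer P2: A+T=9, G+C=11 → Tm = 2(9)+4(11) = 62°C
46°C vs 62°C → primer P2 is higher.

Primer P2, 62°C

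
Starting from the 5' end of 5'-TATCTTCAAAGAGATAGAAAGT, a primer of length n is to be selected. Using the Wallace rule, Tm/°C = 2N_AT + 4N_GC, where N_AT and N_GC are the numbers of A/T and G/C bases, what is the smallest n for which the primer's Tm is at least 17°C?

First 6 bases: TATCTT → Tm = 14°C (< 17°C)
First 7 bases: TATCTTC → Tm = 18°C (≥ 17°C)
Since every base adds ≥2°C, Tm only increases with n, so the threshold is first crossed at n = 7.

n = 7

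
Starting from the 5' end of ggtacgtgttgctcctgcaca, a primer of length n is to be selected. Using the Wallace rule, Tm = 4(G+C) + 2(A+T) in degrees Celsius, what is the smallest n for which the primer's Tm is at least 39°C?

n = 13

First 12 bases: GGTACGTGTTGC → Tm = 38°C (< 39°C)
First 13 bases: GGTACGTGTTGCT → Tm = 40°C (≥ 39°C)
Each additional base adds 2°C (A/T) or 4°C (G/C), so Tm is non-decreasing in n; n = 13 is the first length to reach 39°C.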